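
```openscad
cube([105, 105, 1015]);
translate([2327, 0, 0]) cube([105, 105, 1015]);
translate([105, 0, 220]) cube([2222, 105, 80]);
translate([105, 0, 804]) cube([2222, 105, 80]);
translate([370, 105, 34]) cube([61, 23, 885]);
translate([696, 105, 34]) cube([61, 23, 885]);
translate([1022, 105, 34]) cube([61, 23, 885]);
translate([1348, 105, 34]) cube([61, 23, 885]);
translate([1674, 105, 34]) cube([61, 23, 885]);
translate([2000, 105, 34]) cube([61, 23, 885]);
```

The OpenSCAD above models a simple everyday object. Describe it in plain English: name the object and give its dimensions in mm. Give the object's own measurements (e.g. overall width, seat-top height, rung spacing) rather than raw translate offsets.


A fence section. Two 105×105 mm posts, 1015 mm tall, stand on the floor with a clear span of 2222 mm between their inner faces. Two horizontal rails of 105×80 mm section span the gap between the posts with their undersides at z = 220 mm and z = 804 mm, flush with the posts' −y face. 6 pickets, each 61 mm wide, 23 mm thick and 885 mm tall, are fixed to the +y face of the rails with their bottoms at z = 34 mm, spaced across the span with a 265 mm gap after the −x post and between neighbouring pickets, with 266 mm left before the +x post.


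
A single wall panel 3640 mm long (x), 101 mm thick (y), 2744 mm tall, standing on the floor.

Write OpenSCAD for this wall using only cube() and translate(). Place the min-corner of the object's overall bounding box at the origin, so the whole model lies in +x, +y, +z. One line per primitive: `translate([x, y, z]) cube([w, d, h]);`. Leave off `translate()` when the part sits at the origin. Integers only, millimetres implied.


cube([3640, 101, 2744]);


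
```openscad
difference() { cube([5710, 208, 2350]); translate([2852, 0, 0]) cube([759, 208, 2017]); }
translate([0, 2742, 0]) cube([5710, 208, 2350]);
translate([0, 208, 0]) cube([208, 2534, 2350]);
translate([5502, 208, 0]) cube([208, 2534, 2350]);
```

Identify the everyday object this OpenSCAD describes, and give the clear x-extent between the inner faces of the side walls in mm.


A single room. The interior width is 5294 mm.

Four walls enclosing a rectangle with a door in the front wall — a room. Outside width 5710 minus two 208 mm walls gives 5294 mm.


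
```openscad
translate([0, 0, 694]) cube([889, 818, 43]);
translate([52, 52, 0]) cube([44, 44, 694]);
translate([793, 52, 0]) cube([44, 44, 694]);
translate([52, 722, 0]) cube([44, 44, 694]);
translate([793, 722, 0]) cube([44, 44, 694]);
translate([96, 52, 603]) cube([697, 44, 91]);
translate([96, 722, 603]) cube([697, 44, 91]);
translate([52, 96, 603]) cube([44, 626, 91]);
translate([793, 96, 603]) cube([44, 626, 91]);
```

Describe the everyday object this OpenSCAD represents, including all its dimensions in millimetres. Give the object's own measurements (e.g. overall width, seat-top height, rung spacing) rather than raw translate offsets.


A table: top 889 mm (x) × 818 mm (y), 43 mm thick, upper face at z = 737 mm, on four 44×44 mm square legs, each inset 52 mm from the nearest pair of top edges from z = 0 to the bottom of the top. Four apron rails, 44 mm thick and 91 mm tall, run between adjacent legs with their top edges flush with the underside of the top and their outer faces flush with the legs' outer faces.


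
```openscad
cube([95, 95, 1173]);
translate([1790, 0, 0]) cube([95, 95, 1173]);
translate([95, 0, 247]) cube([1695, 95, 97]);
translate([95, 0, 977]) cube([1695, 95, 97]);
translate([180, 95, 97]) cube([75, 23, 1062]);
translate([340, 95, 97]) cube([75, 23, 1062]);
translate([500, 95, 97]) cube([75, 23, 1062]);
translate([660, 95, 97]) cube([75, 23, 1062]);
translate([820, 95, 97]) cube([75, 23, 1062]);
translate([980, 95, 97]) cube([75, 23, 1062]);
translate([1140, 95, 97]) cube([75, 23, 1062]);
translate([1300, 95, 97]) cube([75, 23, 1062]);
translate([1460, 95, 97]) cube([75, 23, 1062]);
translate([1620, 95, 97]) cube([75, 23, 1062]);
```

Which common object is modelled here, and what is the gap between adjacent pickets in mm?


A fence section. The picket gap is 85 mm.

Two posts, two rails, 10 pickets — a fence section. Span 1695 mm holds 10 pickets of 75 mm with 11 equal gaps: ⌊(1695 − 10·75) / 11⌋ = 85 mm.


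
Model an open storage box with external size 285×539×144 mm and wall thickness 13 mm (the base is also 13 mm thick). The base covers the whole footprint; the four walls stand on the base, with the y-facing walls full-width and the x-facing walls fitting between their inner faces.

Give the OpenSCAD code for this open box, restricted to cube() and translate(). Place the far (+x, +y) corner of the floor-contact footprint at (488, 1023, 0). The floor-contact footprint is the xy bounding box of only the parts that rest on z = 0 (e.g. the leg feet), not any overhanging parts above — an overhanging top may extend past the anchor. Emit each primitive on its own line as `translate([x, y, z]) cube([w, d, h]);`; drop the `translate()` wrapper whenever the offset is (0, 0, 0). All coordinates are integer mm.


translate([203, 484, 0]) cube([285, 539, 13]);
translate([203, 484, 13]) cube([285, 13, 131]);
translate([203, 1010, 13]) cube([285, 13, 131]);
translate([203, 497, 13]) cube([13, 513, 131]);
translate([475, 497, 13]) cube([13, 513, 131]);


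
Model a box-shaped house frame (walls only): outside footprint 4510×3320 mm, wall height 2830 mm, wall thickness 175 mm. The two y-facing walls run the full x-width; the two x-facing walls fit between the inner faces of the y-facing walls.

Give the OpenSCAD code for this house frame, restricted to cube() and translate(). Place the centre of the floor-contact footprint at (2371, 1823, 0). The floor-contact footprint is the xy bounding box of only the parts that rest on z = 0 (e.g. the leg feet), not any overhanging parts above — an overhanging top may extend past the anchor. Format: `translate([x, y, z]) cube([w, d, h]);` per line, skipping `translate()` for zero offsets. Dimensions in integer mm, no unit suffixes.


translate([116, 163, 0]) cube([4510, 175, 2830]);
translate([116, 3308, 0]) cube([4510, 175, 2830]);
translate([116, 338, 0]) cube([175, 2970, 2830]);
translate([4451, 338, 0]) cube([175, 2970, 2830]);


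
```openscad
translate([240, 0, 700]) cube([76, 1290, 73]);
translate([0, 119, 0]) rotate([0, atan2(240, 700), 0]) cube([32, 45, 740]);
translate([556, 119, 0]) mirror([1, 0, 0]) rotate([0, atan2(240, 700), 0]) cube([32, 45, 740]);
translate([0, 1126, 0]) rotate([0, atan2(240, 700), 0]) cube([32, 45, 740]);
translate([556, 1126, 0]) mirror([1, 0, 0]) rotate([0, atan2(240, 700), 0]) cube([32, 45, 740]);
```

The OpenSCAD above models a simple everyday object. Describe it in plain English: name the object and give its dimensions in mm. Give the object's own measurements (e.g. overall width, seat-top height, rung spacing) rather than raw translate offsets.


A sawhorse. A 76×1290×73 mm beam (x, y, z) sits on two A-frame leg pairs. Each pair is two raked legs of 32×45 mm section (45 mm along y) splaying symmetrically in x. Each leg rises 700 mm vertically over 240 mm of horizontal reach and is 740 mm long along its own axis. Every leg's outer bottom edge rests on the floor and its outer top edge meets a bottom edge of the beam — the left legs (tilting toward +x) meet the beam's −x bottom edge, the right legs (their mirror images, tilting toward −x) meet its +x bottom edge — so the leg tops tuck under the beam, the beam's underside is 700 mm above the floor, and the feet are 556 mm apart outside-to-outside with the beam centred between them. The two leg pairs are set in 119 mm from either end of the beam.


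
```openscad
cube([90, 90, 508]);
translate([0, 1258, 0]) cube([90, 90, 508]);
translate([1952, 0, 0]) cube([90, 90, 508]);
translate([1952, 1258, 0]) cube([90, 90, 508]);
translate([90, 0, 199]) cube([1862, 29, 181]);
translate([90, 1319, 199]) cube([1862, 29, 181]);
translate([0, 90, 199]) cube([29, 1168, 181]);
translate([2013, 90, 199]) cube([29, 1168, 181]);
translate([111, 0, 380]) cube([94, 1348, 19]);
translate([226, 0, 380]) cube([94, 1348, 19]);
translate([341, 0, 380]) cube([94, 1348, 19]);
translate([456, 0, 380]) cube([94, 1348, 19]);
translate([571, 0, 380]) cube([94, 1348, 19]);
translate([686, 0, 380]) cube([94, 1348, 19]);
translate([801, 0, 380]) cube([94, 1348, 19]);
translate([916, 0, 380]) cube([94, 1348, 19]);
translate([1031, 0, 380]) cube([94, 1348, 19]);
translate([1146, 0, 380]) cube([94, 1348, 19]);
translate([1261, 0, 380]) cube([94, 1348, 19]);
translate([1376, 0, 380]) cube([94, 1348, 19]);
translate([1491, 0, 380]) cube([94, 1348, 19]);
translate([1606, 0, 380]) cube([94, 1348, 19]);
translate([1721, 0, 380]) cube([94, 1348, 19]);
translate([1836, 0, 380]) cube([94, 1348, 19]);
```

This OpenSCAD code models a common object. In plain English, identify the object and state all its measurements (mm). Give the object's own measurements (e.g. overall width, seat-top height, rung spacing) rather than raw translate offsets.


A bed frame 2042 mm long (x) by 1348 mm wide (y). Four 90×90 mm corner posts, 508 mm tall, at the corners of the footprint. Four rails of 29 mm thickness and 181 mm height run between adjacent posts with their undersides at z = 199 mm, their outer faces flush with the outside of the frame (the two x-running rails run between the posts' inner faces; the two y-running rails run between the posts' inner faces). 16 slats, each 94 mm wide (x) and 19 mm thick, lie across the top of the two x-running rails, running the full 1348 mm width of the frame in y; along x they sit between the end posts with a 21 mm gap after the −x posts and between neighbouring slats, leaving 22 mm before the +x posts.


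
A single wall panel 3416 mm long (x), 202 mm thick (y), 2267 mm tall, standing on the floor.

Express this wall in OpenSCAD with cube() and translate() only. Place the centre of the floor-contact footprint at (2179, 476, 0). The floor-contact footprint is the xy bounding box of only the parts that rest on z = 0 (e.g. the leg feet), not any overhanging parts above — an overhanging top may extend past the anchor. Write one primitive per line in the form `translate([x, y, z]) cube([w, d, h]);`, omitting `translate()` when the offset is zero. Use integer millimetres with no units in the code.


translate([471, 375, 0]) cube([3416, 202, 2267]);


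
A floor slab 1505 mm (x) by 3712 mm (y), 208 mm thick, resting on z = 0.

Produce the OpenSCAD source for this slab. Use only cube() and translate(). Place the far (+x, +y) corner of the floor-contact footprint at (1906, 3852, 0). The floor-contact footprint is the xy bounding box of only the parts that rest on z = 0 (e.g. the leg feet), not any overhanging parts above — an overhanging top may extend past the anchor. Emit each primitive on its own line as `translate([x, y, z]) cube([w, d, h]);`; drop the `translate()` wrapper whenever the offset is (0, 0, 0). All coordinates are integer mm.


translate([401, 140, 0]) cube([1505, 3712, 208]);


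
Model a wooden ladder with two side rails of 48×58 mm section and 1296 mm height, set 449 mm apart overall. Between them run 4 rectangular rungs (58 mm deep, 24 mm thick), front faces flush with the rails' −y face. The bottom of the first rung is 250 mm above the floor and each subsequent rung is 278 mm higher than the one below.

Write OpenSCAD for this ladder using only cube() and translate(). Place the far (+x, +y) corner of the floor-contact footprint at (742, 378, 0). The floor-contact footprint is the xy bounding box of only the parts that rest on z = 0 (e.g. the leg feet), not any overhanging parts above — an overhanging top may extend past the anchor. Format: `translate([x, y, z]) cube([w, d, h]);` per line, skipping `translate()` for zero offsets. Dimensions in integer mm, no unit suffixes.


translate([293, 320, 0]) cube([48, 58, 1296]);
translate([694, 320, 0]) cube([48, 58, 1296]);
translate([341, 320, 250]) cube([353, 58, 24]);
translate([341, 320, 528]) cube([353, 58, 24]);
translate([341, 320, 806]) cube([353, 58, 24]);
translate([341, 320, 1084]) cube([353, 58, 24]);


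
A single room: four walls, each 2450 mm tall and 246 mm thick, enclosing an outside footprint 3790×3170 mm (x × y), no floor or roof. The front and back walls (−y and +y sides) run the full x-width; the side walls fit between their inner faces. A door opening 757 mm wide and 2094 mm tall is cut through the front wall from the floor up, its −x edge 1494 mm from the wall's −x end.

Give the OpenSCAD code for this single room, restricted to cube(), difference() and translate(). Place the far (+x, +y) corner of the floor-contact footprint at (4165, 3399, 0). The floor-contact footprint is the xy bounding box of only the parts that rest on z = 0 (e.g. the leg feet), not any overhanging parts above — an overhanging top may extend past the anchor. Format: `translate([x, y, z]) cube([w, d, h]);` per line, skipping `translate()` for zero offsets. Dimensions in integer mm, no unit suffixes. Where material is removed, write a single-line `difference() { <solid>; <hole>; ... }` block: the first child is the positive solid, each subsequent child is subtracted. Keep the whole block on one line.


difference() { translate([375, 229, 0]) cube([3790, 246, 2450]); translate([1869, 229, 0]) cube([757, 246, 2094]); }
translate([375, 3153, 0]) cube([3790, 246, 2450]);
translate([375, 475, 0]) cube([246, 2678, 2450]);
translate([3919, 475, 0]) cube([246, 2678, 2450]);


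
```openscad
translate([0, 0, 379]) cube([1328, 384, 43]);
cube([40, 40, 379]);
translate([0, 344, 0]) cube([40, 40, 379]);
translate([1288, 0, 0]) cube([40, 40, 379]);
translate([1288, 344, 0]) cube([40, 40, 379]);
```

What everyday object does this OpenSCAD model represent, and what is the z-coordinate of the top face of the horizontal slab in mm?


A bench. The seat-top height is 422 mm.

A long slab on four corner posts — a bench. The slab sits at z = 379 with thickness 43, so the top is 379 + 43 = 422 mm.


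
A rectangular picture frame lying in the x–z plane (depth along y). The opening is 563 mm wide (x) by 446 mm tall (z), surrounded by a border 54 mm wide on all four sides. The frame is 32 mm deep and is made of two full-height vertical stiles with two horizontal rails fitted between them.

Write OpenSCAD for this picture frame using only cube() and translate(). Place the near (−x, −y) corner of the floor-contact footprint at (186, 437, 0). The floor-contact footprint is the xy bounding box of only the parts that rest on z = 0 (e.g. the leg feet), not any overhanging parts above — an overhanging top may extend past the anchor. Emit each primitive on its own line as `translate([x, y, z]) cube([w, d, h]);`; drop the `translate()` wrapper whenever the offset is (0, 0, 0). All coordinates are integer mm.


translate([186, 437, 0]) cube([54, 32, 554]);
translate([803, 437, 0]) cube([54, 32, 554]);
translate([240, 437, 0]) cube([563, 32, 54]);
translate([240, 437, 500]) cube([563, 32, 54]);


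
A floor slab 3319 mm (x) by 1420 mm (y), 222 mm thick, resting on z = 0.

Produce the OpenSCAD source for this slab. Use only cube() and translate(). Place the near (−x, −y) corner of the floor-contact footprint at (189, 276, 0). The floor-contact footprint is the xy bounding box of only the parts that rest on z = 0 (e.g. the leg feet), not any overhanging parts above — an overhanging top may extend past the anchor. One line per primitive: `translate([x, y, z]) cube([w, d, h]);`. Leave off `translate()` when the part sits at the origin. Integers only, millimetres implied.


translate([189, 276, 0]) cube([3319, 1420, 222]);


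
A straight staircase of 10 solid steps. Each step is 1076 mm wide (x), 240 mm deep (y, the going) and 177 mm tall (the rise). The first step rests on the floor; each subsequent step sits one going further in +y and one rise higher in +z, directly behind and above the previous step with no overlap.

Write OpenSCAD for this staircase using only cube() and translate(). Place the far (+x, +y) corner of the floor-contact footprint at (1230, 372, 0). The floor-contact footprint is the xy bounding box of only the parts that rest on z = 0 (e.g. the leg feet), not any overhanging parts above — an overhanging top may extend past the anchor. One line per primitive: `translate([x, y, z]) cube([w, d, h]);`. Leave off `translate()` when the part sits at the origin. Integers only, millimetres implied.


translate([154, 132, 0]) cube([1076, 240, 177]);
translate([154, 372, 177]) cube([1076, 240, 177]);
translate([154, 612, 354]) cube([1076, 240, 177]);
translate([154, 852, 531]) cube([1076, 240, 177]);
translate([154, 1092, 708]) cube([1076, 240, 177]);
translate([154, 1332, 885]) cube([1076, 240, 177]);
translate([154, 1572, 1062]) cube([1076, 240, 177]);
translate([154, 1812, 1239]) cube([1076, 240, 177]);
translate([154, 2052, 1416]) cube([1076, 240, 177]);
translate([154, 2292, 1593]) cube([1076, 240, 177]);


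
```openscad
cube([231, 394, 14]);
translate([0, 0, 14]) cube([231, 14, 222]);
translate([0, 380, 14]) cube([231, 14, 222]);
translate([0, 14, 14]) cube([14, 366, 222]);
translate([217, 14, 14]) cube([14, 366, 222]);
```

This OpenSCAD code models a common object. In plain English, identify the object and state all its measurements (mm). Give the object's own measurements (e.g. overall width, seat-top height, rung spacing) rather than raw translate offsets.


An open-topped rectangular box: outside dimensions 231×394×236 mm, with a uniform wall and base thickness of 14 mm. The base is a full 231×394 slab on the floor; four walls sit on top of the base. The front and back walls (the −y and +y sides) span the full width; the two side walls fit between them.


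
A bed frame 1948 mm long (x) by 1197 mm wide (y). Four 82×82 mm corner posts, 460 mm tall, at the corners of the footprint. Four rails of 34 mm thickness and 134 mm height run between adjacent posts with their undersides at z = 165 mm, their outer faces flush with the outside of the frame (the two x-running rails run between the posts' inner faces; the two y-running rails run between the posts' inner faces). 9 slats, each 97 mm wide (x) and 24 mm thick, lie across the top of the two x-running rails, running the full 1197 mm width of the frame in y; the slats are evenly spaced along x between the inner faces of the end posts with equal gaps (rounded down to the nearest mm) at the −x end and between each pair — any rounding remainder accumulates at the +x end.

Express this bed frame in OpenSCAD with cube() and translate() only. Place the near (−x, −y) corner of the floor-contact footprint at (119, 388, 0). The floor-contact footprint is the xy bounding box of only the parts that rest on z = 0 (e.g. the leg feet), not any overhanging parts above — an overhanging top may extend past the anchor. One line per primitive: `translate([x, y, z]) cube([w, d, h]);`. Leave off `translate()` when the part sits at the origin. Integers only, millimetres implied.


// slat z = rail_z + rail_h = 165 + 134 = 299
// slat gap = ⌊(1784 − 9·97) / 10⌋ = 91
translate([119, 388, 0]) cube([82, 82, 460]);
translate([119, 1503, 0]) cube([82, 82, 460]);
translate([1985, 388, 0]) cube([82, 82, 460]);
translate([1985, 1503, 0]) cube([82, 82, 460]);
translate([201, 388, 165]) cube([1784, 34, 134]);
translate([201, 1551, 165]) cube([1784, 34, 134]);
translate([119, 470, 165]) cube([34, 1033, 134]);
translate([2033, 470, 165]) cube([34, 1033, 134]);
translate([292, 388, 299]) cube([97, 1197, 24]);
translate([480, 388, 299]) cube([97, 1197, 24]);
translate([668, 388, 299]) cube([97, 1197, 24]);
translate([856, 388, 299]) cube([97, 1197, 24]);
translate([1044, 388, 299]) cube([97, 1197, 24]);
translate([1232, 388, 299]) cube([97, 1197, 24]);
translate([1420, 388, 299]) cube([97, 1197, 24]);
translate([1608, 388, 299]) cube([97, 1197, 24]);
translate([1796, 388, 299]) cube([97, 1197, 24]);


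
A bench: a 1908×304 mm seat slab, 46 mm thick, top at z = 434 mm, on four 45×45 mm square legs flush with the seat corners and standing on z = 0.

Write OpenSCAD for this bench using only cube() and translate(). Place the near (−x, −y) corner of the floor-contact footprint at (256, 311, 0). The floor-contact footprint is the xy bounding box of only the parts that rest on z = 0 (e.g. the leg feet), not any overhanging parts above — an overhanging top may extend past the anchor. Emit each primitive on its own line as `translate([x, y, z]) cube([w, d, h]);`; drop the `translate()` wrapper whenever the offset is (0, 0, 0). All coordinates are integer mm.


translate([256, 311, 388]) cube([1908, 304, 46]);
translate([256, 311, 0]) cube([45, 45, 388]);
translate([256, 570, 0]) cube([45, 45, 388]);
translate([2119, 311, 0]) cube([45, 45, 388]);
translate([2119, 570, 0]) cube([45, 45, 388]);


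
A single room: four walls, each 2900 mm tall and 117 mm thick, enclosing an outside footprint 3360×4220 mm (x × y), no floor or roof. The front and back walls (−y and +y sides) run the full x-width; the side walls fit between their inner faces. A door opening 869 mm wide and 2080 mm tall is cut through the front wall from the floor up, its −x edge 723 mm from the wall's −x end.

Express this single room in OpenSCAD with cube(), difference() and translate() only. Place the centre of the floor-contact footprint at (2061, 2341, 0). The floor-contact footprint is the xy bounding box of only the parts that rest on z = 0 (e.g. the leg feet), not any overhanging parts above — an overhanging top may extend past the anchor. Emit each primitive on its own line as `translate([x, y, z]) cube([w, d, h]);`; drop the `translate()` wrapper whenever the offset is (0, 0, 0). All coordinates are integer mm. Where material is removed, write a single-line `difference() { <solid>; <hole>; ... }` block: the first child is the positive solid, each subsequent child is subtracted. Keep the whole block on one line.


difference() { translate([381, 231, 0]) cube([3360, 117, 2900]); translate([1104, 231, 0]) cube([869, 117, 2080]); }
translate([381, 4334, 0]) cube([3360, 117, 2900]);
translate([381, 348, 0]) cube([117, 3986, 2900]);
translate([3624, 348, 0]) cube([117, 3986, 2900]);


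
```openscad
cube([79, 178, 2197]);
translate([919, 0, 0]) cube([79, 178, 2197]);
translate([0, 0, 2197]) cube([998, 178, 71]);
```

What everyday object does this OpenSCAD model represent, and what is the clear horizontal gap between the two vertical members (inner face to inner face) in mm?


A door frame. The clear opening width is 840 mm.

Two 2197 mm tall posts with a header on top — a door frame. The left jamb is 79 mm wide at x = 0; the right jamb starts at x = 919. The clear opening is 919 − 79 = 840 mm.


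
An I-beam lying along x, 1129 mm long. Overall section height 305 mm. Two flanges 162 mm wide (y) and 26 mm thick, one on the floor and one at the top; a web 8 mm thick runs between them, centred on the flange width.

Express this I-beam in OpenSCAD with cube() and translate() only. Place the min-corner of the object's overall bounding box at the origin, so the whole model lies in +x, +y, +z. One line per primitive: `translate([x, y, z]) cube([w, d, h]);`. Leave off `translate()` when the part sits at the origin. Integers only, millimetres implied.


cube([1129, 162, 26]);
translate([0, 77, 26]) cube([1129, 8, 253]);
translate([0, 0, 279]) cube([1129, 162, 26]);


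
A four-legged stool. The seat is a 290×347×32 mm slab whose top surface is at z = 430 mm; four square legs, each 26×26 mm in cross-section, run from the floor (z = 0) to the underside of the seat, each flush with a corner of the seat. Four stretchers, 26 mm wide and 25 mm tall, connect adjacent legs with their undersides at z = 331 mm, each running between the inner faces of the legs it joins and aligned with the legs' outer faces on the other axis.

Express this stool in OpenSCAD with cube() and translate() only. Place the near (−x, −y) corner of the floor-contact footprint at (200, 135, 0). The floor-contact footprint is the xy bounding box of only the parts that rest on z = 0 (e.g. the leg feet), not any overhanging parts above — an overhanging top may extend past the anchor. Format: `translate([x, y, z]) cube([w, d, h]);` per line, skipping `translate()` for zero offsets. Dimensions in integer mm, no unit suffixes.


translate([200, 135, 398]) cube([290, 347, 32]);
translate([200, 135, 0]) cube([26, 26, 398]);
translate([464, 135, 0]) cube([26, 26, 398]);
translate([200, 456, 0]) cube([26, 26, 398]);
translate([464, 456, 0]) cube([26, 26, 398]);
translate([226, 135, 331]) cube([238, 26, 25]);
translate([226, 456, 331]) cube([238, 26, 25]);
translate([200, 161, 331]) cube([26, 295, 25]);
translate([464, 161, 331]) cube([26, 295, 25]);


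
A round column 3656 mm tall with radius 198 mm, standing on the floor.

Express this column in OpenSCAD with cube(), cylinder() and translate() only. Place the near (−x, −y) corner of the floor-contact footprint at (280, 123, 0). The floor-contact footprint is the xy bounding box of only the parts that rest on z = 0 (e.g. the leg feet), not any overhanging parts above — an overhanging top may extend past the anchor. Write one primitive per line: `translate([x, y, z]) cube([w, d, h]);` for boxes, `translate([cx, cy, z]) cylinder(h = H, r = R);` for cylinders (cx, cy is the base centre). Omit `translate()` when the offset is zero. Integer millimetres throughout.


translate([478, 321, 0]) cylinder(h = 3656, r = 198);


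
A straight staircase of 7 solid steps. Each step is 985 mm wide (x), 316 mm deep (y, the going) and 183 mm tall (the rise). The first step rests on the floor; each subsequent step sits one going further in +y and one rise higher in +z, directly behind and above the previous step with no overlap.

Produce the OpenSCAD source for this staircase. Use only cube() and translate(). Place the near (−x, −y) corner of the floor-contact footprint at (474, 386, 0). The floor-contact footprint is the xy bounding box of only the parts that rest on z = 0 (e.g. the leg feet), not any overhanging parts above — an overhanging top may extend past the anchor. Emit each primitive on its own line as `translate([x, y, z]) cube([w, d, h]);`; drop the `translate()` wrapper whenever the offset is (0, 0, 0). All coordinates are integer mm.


translate([474, 386, 0]) cube([985, 316, 183]);
translate([474, 702, 183]) cube([985, 316, 183]);
translate([474, 1018, 366]) cube([985, 316, 183]);
translate([474, 1334, 549]) cube([985, 316, 183]);
translate([474, 1650, 732]) cube([985, 316, 183]);
translate([474, 1966, 915]) cube([985, 316, 183]);
translate([474, 2282, 1098]) cube([985, 316, 183]);


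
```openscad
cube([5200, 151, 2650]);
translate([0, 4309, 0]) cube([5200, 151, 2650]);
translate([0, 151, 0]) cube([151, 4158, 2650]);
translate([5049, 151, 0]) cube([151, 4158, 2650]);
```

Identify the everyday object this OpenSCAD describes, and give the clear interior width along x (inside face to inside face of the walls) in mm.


A house (or room) frame. The interior width is 4898 mm.

Four 2650 mm walls enclosing a rectangle with no floor or roof — a room or house frame. Outside width is 5200 mm and wall thickness is 151 mm, so the interior width is 5200 − 2 × 151 = 4898 mm.


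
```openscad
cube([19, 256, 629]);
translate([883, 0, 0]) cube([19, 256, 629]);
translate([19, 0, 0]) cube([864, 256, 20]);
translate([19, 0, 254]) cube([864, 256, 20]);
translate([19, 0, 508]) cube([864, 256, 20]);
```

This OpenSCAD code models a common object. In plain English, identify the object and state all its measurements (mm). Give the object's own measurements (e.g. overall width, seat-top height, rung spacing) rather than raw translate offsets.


An open bookshelf. Two side panels, each 19 mm thick, 256 mm deep and 629 mm tall, stand 902 mm apart (outside-to-outside). Between them sit 3 shelves, each 20 mm thick and 256 mm deep, spanning the full gap between the sides. The bottom shelf rests on the floor (its underside at z = 0) and the clear gap between one shelf's top and the next shelf's underside is 234 mm.


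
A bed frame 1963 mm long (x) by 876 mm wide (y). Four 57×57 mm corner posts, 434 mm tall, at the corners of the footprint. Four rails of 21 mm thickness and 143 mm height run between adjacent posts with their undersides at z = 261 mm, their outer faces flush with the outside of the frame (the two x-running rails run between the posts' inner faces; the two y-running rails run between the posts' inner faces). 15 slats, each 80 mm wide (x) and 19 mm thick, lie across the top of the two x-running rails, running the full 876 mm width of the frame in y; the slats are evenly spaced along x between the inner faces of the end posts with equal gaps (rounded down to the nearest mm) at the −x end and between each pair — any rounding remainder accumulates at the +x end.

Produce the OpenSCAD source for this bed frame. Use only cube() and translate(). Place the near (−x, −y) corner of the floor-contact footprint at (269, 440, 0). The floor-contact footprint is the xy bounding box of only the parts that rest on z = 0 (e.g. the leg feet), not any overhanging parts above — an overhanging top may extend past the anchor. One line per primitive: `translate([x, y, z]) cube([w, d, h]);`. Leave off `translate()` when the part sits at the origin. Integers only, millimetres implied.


translate([269, 440, 0]) cube([57, 57, 434]);
translate([269, 1259, 0]) cube([57, 57, 434]);
translate([2175, 440, 0]) cube([57, 57, 434]);
translate([2175, 1259, 0]) cube([57, 57, 434]);
translate([326, 440, 261]) cube([1849, 21, 143]);
translate([326, 1295, 261]) cube([1849, 21, 143]);
translate([269, 497, 261]) cube([21, 762, 143]);
translate([2211, 497, 261]) cube([21, 762, 143]);
translate([366, 440, 404]) cube([80, 876, 19]);
translate([486, 440, 404]) cube([80, 876, 19]);
translate([606, 440, 404]) cube([80, 876, 19]);
translate([726, 440, 404]) cube([80, 876, 19]);
translate([846, 440, 404]) cube([80, 876, 19]);
translate([966, 440, 404]) cube([80, 876, 19]);
translate([1086, 440, 404]) cube([80, 876, 19]);
translate([1206, 440, 404]) cube([80, 876, 19]);
translate([1326, 440, 404]) cube([80, 876, 19]);
translate([1446, 440, 404]) cube([80, 876, 19]);
translate([1566, 440, 404]) cube([80, 876, 19]);
translate([1686, 440, 404]) cube([80, 876, 19]);
translate([1806, 440, 404]) cube([80, 876, 19]);
translate([1926, 440, 404]) cube([80, 876, 19]);
translate([2046, 440, 404]) cube([80, 876, 19]);


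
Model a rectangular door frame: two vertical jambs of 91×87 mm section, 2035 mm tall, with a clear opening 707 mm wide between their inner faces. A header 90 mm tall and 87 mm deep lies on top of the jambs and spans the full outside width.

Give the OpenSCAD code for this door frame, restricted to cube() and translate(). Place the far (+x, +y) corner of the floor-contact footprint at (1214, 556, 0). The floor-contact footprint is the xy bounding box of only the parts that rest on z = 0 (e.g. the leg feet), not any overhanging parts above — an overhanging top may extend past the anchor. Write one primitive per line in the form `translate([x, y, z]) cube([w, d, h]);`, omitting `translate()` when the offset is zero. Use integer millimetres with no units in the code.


translate([325, 469, 0]) cube([91, 87, 2035]);
translate([1123, 469, 0]) cube([91, 87, 2035]);
translate([325, 469, 2035]) cube([889, 87, 90]);


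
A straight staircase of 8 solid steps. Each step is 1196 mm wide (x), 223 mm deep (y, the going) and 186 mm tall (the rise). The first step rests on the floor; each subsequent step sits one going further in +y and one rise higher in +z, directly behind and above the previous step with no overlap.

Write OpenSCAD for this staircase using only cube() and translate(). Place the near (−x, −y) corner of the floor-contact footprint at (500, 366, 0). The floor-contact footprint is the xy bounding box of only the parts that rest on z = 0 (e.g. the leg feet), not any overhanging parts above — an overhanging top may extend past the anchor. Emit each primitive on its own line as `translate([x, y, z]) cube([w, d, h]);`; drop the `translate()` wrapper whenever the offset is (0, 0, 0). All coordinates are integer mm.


translate([500, 366, 0]) cube([1196, 223, 186]);
translate([500, 589, 186]) cube([1196, 223, 186]);
translate([500, 812, 372]) cube([1196, 223, 186]);
translate([500, 1035, 558]) cube([1196, 223, 186]);
translate([500, 1258, 744]) cube([1196, 223, 186]);
translate([500, 1481, 930]) cube([1196, 223, 186]);
translate([500, 1704, 1116]) cube([1196, 223, 186]);
translate([500, 1927, 1302]) cube([1196, 223, 186]);


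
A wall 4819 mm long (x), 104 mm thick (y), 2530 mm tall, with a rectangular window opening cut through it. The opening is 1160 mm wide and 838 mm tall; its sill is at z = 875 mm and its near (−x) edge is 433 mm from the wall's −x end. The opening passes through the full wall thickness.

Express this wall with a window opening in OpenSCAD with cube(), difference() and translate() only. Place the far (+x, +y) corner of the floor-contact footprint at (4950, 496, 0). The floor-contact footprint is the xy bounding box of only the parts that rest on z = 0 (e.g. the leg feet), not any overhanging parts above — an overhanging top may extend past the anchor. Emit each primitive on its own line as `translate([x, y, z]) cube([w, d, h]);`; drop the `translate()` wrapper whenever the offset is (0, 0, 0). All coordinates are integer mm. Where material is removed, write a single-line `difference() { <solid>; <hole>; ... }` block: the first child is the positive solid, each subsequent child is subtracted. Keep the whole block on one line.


difference() { translate([131, 392, 0]) cube([4819, 104, 2530]); translate([564, 392, 875]) cube([1160, 104, 838]); }


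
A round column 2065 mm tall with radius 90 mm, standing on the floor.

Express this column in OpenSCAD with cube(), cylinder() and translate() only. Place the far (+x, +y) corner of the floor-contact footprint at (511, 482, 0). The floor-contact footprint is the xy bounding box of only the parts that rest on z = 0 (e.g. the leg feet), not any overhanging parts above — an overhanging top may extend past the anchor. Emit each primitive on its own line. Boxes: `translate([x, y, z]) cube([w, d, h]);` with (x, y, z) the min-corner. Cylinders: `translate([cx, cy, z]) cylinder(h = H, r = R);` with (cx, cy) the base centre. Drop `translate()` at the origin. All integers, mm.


translate([421, 392, 0]) cylinder(h = 2065, r = 90);


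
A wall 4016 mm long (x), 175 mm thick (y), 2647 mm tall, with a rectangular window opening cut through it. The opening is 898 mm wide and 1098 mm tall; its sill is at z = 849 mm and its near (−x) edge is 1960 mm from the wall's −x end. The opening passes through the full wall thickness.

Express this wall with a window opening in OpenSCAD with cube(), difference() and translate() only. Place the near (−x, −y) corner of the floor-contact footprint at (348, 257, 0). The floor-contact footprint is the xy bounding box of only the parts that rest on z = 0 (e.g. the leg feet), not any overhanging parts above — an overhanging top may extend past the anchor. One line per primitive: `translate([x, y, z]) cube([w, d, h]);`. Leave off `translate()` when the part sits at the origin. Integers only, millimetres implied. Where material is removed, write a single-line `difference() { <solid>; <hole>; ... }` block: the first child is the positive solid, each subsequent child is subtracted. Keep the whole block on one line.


difference() { translate([348, 257, 0]) cube([4016, 175, 2647]); translate([2308, 257, 849]) cube([898, 175, 1098]); }


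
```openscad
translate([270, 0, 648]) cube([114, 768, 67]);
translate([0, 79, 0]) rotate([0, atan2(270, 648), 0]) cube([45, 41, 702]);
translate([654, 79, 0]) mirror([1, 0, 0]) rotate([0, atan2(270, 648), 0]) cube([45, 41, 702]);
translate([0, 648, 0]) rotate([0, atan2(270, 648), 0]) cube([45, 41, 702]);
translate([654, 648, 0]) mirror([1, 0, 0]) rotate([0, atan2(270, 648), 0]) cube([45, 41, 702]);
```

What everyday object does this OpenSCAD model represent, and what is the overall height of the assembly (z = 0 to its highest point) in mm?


A sawhorse. The overall height is 715 mm.

A beam across two mirrored pairs of raked legs — a sawhorse. The beam's underside is at z = 648 (matching the legs' vertical rise in atan2(270, 648)) and the beam is 67 mm tall, so its top is at 648 + 67 = 715 mm. The raked legs top out at the beam's underside, so that is the highest point.


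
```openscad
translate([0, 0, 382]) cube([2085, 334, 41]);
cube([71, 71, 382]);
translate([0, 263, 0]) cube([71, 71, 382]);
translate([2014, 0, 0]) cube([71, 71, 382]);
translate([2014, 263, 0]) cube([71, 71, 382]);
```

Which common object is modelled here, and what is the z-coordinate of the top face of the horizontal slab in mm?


A bench. The seat-top height is 423 mm.

A long slab on four corner posts — a bench. The slab sits at z = 382 with thickness 41, so the top is 382 + 41 = 423 mm.


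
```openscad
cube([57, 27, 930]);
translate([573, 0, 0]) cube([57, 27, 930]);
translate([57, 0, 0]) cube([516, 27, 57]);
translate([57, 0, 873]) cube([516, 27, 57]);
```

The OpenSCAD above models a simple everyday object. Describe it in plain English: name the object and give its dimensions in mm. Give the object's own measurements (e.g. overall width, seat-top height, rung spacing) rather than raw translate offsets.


A rectangular picture frame lying in the x–z plane (depth along y). The opening is 516 mm wide (x) by 816 mm tall (z), surrounded by a border 57 mm wide on all four sides. The frame is 27 mm deep and is made of two full-height vertical stiles with two horizontal rails fitted between them.


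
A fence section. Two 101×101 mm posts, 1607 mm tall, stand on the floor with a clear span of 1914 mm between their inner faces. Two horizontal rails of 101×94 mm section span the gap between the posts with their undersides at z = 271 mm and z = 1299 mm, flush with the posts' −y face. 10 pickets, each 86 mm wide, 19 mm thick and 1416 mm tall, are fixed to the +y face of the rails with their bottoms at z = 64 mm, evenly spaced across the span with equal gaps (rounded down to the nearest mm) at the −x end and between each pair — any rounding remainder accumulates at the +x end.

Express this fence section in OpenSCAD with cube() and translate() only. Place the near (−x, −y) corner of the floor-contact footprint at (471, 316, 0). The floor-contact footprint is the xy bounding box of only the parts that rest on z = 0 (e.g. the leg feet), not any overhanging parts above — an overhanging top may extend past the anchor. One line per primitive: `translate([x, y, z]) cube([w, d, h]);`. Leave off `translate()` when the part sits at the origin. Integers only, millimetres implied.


translate([471, 316, 0]) cube([101, 101, 1607]);
translate([2486, 316, 0]) cube([101, 101, 1607]);
translate([572, 316, 271]) cube([1914, 101, 94]);
translate([572, 316, 1299]) cube([1914, 101, 94]);
translate([667, 417, 64]) cube([86, 19, 1416]);
translate([848, 417, 64]) cube([86, 19, 1416]);
translate([1029, 417, 64]) cube([86, 19, 1416]);
translate([1210, 417, 64]) cube([86, 19, 1416]);
translate([1391, 417, 64]) cube([86, 19, 1416]);
translate([1572, 417, 64]) cube([86, 19, 1416]);
translate([1753, 417, 64]) cube([86, 19, 1416]);
translate([1934, 417, 64]) cube([86, 19, 1416]);
translate([2115, 417, 64]) cube([86, 19, 1416]);
translate([2296, 417, 64]) cube([86, 19, 1416]);


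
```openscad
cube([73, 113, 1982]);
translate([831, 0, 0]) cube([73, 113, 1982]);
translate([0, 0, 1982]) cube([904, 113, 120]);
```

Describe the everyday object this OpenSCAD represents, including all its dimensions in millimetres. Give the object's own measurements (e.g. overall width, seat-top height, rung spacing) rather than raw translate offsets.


A door frame. The clear opening is 758 mm wide and 1982 mm high. Two 73 mm wide jambs, 113 mm deep, stand either side of the opening from the floor to the top of the opening. A 120 mm thick head sits across the top of both jambs, spanning the full outside width of the frame.
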